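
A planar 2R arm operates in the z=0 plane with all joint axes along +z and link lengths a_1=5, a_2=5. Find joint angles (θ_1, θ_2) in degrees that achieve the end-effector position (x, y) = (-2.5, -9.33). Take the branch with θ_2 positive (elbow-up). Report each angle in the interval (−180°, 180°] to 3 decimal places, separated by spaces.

cos θ_2 = (93.2989−5²−5²)/(2·5·5) = 0.8660; θ_2 = 30.0054° (elbow-up)
β = atan2(-9.3300,-2.5000) = -105.0002°; ψ = atan2(2.5004,9.3299) = 15.0027°
θ_1 = β − ψ = -120.0029°

-120.003 30.005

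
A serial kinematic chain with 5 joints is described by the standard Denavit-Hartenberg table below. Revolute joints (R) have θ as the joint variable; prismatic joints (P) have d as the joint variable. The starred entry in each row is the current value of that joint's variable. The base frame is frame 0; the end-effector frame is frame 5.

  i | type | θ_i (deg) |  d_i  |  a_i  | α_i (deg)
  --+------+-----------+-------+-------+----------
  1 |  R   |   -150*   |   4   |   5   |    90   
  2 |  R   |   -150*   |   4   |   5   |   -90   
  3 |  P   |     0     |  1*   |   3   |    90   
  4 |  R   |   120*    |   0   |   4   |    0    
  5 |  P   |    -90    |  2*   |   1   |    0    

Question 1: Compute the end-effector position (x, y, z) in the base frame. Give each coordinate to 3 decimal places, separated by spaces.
-4.330 4.428 -3.732

after link 1: o_1 = (-4.3301, -2.5000, 4.0000)
after link 2: o_2 = (-2.5801, 3.1292, 1.5000)
after link 3: o_3 = (-0.7631, 4.1782, -0.8660)
after link 4: o_4 = (-3.7631, 2.4462, -2.8660)
after link 5: o_5 = (-4.3301, 4.4282, -3.7321)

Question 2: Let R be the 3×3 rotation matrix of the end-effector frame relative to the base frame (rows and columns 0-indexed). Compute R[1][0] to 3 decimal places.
End-effector x-axis (col 0 of R) = (0.4330,0.2500,-0.8660)
R[1][0] = 0.2500

0.250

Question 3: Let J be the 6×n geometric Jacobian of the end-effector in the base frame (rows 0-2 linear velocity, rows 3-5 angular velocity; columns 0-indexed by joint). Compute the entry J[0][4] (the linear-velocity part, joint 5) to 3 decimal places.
prismatic axis z_4 = (-0.5000,0.8660,0.0000)
J_v[:, 4] = z_4; J_ω[:, 4] = (0,0,0)
entry J[0][4] = -0.5000

-0.500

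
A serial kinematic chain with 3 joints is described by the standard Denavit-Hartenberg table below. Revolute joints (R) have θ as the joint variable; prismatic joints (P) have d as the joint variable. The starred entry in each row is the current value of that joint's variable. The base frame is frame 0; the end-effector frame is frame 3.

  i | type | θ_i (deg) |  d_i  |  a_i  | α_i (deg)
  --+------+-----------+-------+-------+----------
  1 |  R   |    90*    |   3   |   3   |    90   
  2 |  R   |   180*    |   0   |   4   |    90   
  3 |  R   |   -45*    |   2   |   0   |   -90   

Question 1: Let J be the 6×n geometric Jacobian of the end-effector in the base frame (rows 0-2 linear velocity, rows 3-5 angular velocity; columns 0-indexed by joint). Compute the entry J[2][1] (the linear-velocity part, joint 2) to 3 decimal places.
-4.000

axis z_1 = (1.0000,-0.0000,0.0000); lever o_n−o_1 = (-0.0000,-4.0000,2.0000)
cross product → J_v[:, 1] = (0.0000,-2.0000,-4.0000)
J_ω[:, 1] = z_1
entry J[2][1] = -4.0000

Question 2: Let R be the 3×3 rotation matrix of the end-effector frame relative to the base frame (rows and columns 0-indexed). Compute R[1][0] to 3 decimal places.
End-effector x-axis (col 0 of R) = (-0.7071,-0.7071,0.0000)
R[1][0] = -0.7071

-0.707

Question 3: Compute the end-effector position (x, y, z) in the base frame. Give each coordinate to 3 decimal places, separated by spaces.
after link 1: o_1 = (0.0000, 3.0000, 3.0000)
after link 2: o_2 = (-0.0000, -1.0000, 3.0000)
after link 3: o_3 = (-0.0000, -1.0000, 5.0000)

-0.000 -1.000 5.000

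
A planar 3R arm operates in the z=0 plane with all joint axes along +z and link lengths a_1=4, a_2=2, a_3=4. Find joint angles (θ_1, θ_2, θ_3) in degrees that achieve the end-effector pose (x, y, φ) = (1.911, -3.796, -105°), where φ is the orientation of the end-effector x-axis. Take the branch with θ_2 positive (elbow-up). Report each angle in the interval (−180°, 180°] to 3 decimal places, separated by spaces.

-27.358 135.006 147.352

wrist centre = target − a_3·(cos φ, sin φ) = (2.9463, 0.0677)
cos θ_2 = (8.6851−4²−2²)/(2·4·2) = -0.7072; θ_2 = 135.0059° (elbow-up)
β = atan2(0.0677,2.9463) = 1.3164°; ψ = atan2(1.4141,2.5856) = 28.6739°
θ_1 = β − ψ = -27.3575°
θ_3 = φ − θ_1 − θ_2 = 147.3516° (wrapped to (-180°,180°])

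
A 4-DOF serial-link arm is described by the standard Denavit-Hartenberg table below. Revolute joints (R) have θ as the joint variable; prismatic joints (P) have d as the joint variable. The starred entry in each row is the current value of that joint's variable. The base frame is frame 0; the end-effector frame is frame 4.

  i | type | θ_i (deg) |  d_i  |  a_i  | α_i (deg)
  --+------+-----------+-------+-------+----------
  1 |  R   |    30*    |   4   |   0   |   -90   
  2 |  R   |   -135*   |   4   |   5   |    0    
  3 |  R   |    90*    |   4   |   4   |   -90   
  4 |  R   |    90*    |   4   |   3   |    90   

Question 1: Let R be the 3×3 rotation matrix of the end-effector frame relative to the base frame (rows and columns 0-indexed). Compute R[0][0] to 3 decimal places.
0.500

End-effector x-axis (col 0 of R) = (0.5000,-0.8660,-0.0000)
R[0][0] = 0.5000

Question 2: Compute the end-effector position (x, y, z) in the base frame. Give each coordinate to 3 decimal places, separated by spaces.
-0.663 5.391 7.536

after link 1: o_1 = (0.0000, 0.0000, 4.0000)
after link 2: o_2 = (-5.0619, 1.6963, 7.5355)
after link 3: o_3 = (-4.6124, 6.5746, 10.3640)
after link 4: o_4 = (-0.6629, 5.3908, 7.5355)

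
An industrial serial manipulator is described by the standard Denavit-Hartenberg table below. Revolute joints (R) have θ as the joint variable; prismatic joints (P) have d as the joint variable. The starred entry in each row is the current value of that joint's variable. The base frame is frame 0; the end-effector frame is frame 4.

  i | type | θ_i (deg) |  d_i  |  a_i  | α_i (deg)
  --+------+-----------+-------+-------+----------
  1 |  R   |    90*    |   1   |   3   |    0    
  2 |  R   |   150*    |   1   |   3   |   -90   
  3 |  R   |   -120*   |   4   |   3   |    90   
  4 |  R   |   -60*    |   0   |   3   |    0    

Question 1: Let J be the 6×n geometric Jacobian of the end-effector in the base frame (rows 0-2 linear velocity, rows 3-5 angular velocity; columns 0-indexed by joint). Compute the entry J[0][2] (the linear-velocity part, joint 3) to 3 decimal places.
axis z_2 = (0.8660,-0.5000,0.0000); lever o_n−o_2 = (2.3391,1.2476,3.8971)
cross product → J_v[:, 2] = (-1.9486,-3.3750,2.2500)
J_ω[:, 2] = z_2
entry J[0][2] = -1.9486

-1.949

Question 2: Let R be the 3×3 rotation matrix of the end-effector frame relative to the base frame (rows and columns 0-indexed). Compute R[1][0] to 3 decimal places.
0.650

End-effector x-axis (col 0 of R) = (-0.6250,0.6495,0.4330)
R[1][0] = 0.6495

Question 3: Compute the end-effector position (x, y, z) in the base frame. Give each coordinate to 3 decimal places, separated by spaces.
0.839 1.650 5.897

after link 1: o_1 = (0.0000, 3.0000, 1.0000)
after link 2: o_2 = (-1.5000, 0.4019, 2.0000)
after link 3: o_3 = (2.7141, -0.2990, 4.5981)
after link 4: o_4 = (0.8391, 1.6495, 5.8971)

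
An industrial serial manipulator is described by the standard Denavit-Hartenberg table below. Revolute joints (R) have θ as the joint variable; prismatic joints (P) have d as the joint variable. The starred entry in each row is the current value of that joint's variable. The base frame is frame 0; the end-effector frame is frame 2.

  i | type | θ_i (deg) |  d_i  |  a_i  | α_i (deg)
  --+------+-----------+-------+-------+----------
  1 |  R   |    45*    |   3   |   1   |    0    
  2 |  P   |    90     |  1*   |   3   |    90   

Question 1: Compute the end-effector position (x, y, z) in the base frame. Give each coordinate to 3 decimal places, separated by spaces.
after link 1: o_1 = (0.7071, 0.7071, 3.0000)
after link 2: o_2 = (-1.4142, 2.8284, 4.0000)

-1.414 2.828 4.000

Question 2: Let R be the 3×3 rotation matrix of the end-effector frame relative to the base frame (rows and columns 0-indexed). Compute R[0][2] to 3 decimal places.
0.707

End-effector z-axis (col 2 of R) = (0.7071,0.7071,0.0000)
R[0][2] = 0.7071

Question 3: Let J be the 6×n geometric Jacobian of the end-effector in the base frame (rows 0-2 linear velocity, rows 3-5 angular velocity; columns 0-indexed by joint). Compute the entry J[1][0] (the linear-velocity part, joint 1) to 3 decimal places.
axis z_0 = ẑ; lever o_n−o_0 = (-1.4142,2.8284,4.0000)
cross product → J_v[:, 0] = (-2.8284,-1.4142,0.0000)
J_ω[:, 0] = z_0
entry J[1][0] = -1.4142

-1.414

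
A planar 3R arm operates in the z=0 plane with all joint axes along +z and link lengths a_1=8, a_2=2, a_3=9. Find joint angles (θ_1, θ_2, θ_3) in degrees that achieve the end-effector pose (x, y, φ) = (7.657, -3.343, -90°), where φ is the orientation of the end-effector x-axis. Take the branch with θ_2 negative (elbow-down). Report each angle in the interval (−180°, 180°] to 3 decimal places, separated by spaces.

44.999 -44.990 -90.008

wrist centre = target − a_3·(cos φ, sin φ) = (7.6570, 5.6570)
cos θ_2 = (90.6313−8²−2²)/(2·8·2) = 0.7072; θ_2 = -44.9902° (elbow-down)
β = atan2(5.6570,7.6570) = 36.4570°; ψ = atan2(-1.4140,9.4145) = -8.5415°
θ_1 = β − ψ = 44.9985°
θ_3 = φ − θ_1 − θ_2 = -90.0084° (wrapped to (-180°,180°])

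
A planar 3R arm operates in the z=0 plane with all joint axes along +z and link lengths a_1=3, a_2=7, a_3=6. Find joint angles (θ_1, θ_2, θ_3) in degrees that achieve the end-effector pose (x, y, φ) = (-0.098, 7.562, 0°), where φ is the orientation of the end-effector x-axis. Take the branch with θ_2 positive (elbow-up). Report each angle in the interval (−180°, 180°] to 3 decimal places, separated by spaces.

wrist centre = target − a_3·(cos φ, sin φ) = (-6.0980, 7.5620)
cos θ_2 = (94.3694−3²−7²)/(2·3·7) = 0.8659; θ_2 = 30.0099° (elbow-up)
β = atan2(7.5620,-6.0980) = 128.8827°; ψ = atan2(3.5010,9.0616) = 21.1246°
θ_1 = β − ψ = 107.7581°
θ_3 = φ − θ_1 − θ_2 = -137.7680° (wrapped to (-180°,180°])

107.758 30.010 -137.768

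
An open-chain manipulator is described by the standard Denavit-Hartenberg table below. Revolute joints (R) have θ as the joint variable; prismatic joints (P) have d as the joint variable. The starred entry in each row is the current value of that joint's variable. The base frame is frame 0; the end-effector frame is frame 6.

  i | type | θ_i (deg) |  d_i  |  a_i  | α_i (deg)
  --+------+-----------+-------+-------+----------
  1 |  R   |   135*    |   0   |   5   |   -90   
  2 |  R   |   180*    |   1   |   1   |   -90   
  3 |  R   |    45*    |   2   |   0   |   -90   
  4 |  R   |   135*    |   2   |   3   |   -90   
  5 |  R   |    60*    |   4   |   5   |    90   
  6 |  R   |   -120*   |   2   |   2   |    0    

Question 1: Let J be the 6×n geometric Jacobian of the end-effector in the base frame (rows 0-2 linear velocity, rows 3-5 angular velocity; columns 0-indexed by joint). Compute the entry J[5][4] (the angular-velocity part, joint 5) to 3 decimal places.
0.707

axis z_4 = (-0.7071,0.0000,0.7071); lever o_n−o_4 = (-4.2426,-2.4641,-1.0353)
cross product → J_v[:, 4] = (1.7424,-3.7321,1.7424)
J_ω[:, 4] = z_4
entry J[5][4] = 0.7071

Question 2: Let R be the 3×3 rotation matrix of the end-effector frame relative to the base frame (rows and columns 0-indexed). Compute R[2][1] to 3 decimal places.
End-effector y-axis (col 1 of R) = (0.0474,-0.7500,-0.6597)
R[2][1] = -0.6597

-0.660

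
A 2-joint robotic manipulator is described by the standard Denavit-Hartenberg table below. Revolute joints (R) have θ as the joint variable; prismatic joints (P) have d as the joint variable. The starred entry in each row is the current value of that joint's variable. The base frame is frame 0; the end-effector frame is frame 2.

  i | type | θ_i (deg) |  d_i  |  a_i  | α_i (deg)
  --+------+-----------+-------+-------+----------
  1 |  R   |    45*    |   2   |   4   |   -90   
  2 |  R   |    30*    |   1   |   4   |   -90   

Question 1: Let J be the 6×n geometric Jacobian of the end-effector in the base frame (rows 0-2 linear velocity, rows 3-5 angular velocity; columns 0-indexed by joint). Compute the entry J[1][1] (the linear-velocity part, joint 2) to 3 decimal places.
-1.414

axis z_1 = (-0.7071,0.7071,0.0000); lever o_n−o_1 = (1.7424,3.1566,-2.0000)
cross product → J_v[:, 1] = (-1.4142,-1.4142,-3.4641)
J_ω[:, 1] = z_1
entry J[1][1] = -1.4142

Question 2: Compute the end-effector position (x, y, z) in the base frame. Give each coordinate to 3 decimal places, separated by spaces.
after link 1: o_1 = (2.8284, 2.8284, 2.0000)
after link 2: o_2 = (4.5708, 5.9850, 0.0000)

4.571 5.985 0.000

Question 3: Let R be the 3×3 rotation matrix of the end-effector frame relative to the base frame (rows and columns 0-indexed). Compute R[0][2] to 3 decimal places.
-0.354

End-effector z-axis (col 2 of R) = (-0.3536,-0.3536,-0.8660)
R[0][2] = -0.3536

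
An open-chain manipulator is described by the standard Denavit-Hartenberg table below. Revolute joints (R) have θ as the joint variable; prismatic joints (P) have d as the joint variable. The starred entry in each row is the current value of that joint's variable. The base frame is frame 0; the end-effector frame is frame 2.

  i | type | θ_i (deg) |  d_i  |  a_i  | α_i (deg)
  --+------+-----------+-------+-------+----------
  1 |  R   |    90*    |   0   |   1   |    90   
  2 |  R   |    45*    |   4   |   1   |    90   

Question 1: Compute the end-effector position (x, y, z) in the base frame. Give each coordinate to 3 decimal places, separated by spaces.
after link 1: o_1 = (0.0000, 1.0000, 0.0000)
after link 2: o_2 = (4.0000, 1.7071, 0.7071)

4.000 1.707 0.707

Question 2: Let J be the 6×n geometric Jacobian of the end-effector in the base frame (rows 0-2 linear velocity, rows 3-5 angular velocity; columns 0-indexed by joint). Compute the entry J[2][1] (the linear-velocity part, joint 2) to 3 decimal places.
0.707

axis z_1 = (1.0000,-0.0000,0.0000); lever o_n−o_1 = (4.0000,0.7071,0.7071)
cross product → J_v[:, 1] = (-0.0000,-0.7071,0.7071)
J_ω[:, 1] = z_1
entry J[2][1] = 0.7071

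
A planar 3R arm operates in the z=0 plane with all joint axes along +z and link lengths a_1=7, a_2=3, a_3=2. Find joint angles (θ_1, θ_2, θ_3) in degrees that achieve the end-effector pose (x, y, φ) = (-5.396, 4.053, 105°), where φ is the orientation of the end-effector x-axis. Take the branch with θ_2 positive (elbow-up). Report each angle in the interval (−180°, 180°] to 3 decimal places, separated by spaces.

133.002 135.007 -163.009

wrist centre = target − a_3·(cos φ, sin φ) = (-4.8784, 2.1211)
cos θ_2 = (28.2977−7²−3²)/(2·7·3) = -0.7072; θ_2 = 135.0074° (elbow-up)
β = atan2(2.1211,-4.8784) = 156.5002°; ψ = atan2(2.1210,4.8784) = 23.4986°
θ_1 = β − ψ = 133.0017°
θ_3 = φ − θ_1 − θ_2 = -163.0091° (wrapped to (-180°,180°])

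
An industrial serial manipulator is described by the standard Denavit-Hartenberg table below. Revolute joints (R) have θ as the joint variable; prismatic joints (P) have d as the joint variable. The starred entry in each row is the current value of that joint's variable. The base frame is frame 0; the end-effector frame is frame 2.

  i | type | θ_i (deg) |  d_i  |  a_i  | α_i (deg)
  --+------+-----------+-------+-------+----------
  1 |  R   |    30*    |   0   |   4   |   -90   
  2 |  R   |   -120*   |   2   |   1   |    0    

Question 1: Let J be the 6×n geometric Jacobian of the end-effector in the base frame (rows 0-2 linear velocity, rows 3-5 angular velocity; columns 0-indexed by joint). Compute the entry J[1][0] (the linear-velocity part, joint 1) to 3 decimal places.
2.031

axis z_0 = ẑ; lever o_n−o_0 = (2.0311,3.4821,0.8660)
cross product → J_v[:, 0] = (-3.4821,2.0311,0.0000)
J_ω[:, 0] = z_0
entry J[1][0] = 2.0311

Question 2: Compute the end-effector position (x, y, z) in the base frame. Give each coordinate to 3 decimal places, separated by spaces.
2.031 3.482 0.866

after link 1: o_1 = (3.4641, 2.0000, 0.0000)
after link 2: o_2 = (2.0311, 3.4821, 0.8660)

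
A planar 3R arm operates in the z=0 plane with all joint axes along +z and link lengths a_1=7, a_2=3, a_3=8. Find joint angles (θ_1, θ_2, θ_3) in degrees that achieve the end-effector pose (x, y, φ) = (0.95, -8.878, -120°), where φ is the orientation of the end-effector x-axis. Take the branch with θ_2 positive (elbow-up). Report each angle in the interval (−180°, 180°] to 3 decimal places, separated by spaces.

wrist centre = target − a_3·(cos φ, sin φ) = (4.9500, -1.9498)
cos θ_2 = (28.3042−7²−3²)/(2·7·3) = -0.7070; θ_2 = 134.9948° (elbow-up)
β = atan2(-1.9498,4.9500) = -21.4994°; ψ = atan2(2.1215,4.8789) = 23.5012°
θ_1 = β − ψ = -45.0006°
θ_3 = φ − θ_1 − θ_2 = 150.0058° (wrapped to (-180°,180°])

-45.001 134.995 150.006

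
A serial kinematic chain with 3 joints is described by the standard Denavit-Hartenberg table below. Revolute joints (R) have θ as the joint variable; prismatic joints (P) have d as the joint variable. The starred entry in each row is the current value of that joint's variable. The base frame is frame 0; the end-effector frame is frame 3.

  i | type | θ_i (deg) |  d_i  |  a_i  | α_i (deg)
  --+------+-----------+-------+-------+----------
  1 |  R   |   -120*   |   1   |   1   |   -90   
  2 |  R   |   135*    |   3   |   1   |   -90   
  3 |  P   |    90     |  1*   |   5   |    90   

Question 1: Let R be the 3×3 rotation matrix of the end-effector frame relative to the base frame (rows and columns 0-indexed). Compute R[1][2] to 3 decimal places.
End-effector z-axis (col 2 of R) = (0.3536,0.6124,-0.7071)
R[1][2] = 0.6124

0.612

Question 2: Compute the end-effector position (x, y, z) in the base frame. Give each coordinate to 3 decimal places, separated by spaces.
after link 1: o_1 = (-0.5000, -0.8660, 1.0000)
after link 2: o_2 = (2.4516, -1.7537, 0.2929)
after link 3: o_3 = (-1.5249, 1.3587, 1.0000)

-1.525 1.359 1.000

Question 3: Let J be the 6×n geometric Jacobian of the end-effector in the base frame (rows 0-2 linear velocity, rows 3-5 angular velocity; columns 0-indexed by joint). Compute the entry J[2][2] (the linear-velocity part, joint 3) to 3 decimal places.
prismatic axis z_2 = (0.3536,0.6124,0.7071)
J_v[:, 2] = z_2; J_ω[:, 2] = (0,0,0)
entry J[2][2] = 0.7071

0.707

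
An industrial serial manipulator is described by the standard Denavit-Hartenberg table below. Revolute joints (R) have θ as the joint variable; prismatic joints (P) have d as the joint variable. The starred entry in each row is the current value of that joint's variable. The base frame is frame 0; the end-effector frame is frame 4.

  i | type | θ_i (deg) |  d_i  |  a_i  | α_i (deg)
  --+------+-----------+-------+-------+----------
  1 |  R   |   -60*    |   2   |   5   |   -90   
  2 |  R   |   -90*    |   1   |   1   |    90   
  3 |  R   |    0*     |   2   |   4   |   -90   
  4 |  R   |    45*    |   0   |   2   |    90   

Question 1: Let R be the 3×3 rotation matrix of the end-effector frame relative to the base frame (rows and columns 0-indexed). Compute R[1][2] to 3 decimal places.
End-effector z-axis (col 2 of R) = (-0.3536,0.6124,0.7071)
R[1][2] = 0.6124

0.612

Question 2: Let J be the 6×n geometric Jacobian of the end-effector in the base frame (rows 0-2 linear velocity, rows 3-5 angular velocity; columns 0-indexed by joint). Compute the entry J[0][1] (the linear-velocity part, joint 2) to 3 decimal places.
3.207

axis z_1 = (0.8660,0.5000,0.0000); lever o_n−o_1 = (0.5731,1.0073,6.4142)
cross product → J_v[:, 1] = (3.2071,-5.5549,0.5858)
J_ω[:, 1] = z_1
entry J[0][1] = 3.2071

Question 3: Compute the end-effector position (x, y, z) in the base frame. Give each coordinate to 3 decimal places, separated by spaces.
after link 1: o_1 = (2.5000, -4.3301, 2.0000)
after link 2: o_2 = (3.3660, -3.8301, 3.0000)
after link 3: o_3 = (2.3660, -2.0981, 7.0000)
after link 4: o_4 = (3.0731, -3.3228, 8.4142)

3.073 -3.323 8.414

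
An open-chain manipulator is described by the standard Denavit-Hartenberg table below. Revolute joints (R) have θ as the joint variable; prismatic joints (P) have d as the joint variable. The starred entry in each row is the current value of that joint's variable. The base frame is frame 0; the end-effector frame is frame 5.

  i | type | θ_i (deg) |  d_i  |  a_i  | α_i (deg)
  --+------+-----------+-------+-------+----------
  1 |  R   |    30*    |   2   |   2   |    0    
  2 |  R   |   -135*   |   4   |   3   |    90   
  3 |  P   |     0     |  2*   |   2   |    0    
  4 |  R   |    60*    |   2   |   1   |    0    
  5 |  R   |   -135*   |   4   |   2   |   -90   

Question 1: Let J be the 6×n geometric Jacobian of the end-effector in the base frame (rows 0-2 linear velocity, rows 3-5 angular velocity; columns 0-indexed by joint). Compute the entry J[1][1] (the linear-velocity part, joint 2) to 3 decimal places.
-9.285

axis z_1 = (0.0000,0.0000,1.0000); lever o_n−o_1 = (-9.2849,-3.7420,2.9342)
cross product → J_v[:, 1] = (3.7420,-9.2849,0.0000)
J_ω[:, 1] = z_1
entry J[1][1] = -9.2849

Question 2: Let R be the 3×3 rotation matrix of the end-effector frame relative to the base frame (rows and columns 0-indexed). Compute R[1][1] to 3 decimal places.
-0.259

End-effector y-axis (col 1 of R) = (0.9659,-0.2588,-0.0000)
R[1][1] = -0.2588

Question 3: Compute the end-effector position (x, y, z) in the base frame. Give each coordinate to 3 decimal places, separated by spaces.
after link 1: o_1 = (1.7321, 1.0000, 2.0000)
after link 2: o_2 = (0.9556, -1.8978, 6.0000)
after link 3: o_3 = (-1.4939, -3.3120, 6.0000)
after link 4: o_4 = (-3.5552, -3.2773, 6.8660)
after link 5: o_5 = (-7.5528, -2.7420, 4.9342)

-7.553 -2.742 4.934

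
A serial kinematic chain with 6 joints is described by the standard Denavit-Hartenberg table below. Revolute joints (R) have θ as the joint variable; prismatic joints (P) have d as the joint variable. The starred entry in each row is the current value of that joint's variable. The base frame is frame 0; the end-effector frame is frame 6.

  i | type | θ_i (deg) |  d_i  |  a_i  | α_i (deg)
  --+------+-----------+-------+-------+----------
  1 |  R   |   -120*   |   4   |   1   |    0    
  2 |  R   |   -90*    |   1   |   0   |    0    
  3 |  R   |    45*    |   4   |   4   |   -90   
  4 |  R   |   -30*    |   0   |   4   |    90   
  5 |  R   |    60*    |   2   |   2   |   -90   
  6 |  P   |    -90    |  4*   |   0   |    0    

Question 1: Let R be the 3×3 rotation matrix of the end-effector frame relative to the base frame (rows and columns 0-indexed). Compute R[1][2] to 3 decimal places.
-0.289

End-effector z-axis (col 2 of R) = (0.8539,-0.2888,-0.4330)
R[1][2] = -0.2888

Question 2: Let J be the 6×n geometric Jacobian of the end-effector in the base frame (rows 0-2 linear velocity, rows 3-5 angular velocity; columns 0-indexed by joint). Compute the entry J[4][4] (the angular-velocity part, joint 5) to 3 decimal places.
0.129

axis z_4 = (0.4830,0.1294,0.8660); lever o_n−o_4 = (3.9931,-2.7938,0.5000)
cross product → J_v[:, 4] = (2.4842,3.2167,-1.8660)
J_ω[:, 4] = z_4
entry J[4][4] = 0.1294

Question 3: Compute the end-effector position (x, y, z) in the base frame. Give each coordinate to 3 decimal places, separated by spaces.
-3.717 -5.592 11.500

after link 1: o_1 = (-0.5000, -0.8660, 4.0000)
after link 2: o_2 = (-0.5000, -0.8660, 5.0000)
after link 3: o_3 = (-4.3637, -1.9013, 9.0000)
after link 4: o_4 = (-7.7098, -2.7979, 11.0000)
after link 5: o_5 = (-7.1321, -4.4362, 13.2321)
after link 6: o_6 = (-3.7167, -5.5916, 11.5000)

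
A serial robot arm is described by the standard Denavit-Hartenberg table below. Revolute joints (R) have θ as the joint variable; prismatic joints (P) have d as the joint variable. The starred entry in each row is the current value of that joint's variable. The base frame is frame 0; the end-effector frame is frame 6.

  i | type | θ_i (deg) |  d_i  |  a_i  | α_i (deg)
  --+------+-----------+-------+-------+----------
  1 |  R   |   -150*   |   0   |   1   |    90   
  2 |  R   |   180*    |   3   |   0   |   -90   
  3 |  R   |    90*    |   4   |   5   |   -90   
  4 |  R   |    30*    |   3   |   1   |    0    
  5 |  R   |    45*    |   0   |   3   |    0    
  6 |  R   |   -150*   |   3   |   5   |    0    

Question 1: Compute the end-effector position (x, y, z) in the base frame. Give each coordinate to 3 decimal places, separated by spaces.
-3.594 -7.775 -5.432

after link 1: o_1 = (-0.8660, -0.5000, 0.0000)
after link 2: o_2 = (-2.3660, 2.0981, 0.0000)
after link 3: o_3 = (0.1340, -2.2321, -4.0000)
after link 4: o_4 = (-2.0311, -4.4821, -3.5000)
after link 5: o_5 = (-1.6429, -5.1545, -0.6022)
after link 6: o_6 = (-3.5939, -7.7752, -5.4319)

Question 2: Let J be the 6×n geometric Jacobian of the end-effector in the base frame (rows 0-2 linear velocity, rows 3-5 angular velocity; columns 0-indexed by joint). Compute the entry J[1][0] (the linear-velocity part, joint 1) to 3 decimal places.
axis z_0 = ẑ; lever o_n−o_0 = (-3.5939,-7.7752,-5.4319)
cross product → J_v[:, 0] = (7.7752,-3.5939,0.0000)
J_ω[:, 0] = z_0
entry J[1][0] = -3.5939

-3.594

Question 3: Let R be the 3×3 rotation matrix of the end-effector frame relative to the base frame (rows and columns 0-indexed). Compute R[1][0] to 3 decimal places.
End-effector x-axis (col 0 of R) = (0.1294,-0.2241,-0.9659)
R[1][0] = -0.2241

-0.224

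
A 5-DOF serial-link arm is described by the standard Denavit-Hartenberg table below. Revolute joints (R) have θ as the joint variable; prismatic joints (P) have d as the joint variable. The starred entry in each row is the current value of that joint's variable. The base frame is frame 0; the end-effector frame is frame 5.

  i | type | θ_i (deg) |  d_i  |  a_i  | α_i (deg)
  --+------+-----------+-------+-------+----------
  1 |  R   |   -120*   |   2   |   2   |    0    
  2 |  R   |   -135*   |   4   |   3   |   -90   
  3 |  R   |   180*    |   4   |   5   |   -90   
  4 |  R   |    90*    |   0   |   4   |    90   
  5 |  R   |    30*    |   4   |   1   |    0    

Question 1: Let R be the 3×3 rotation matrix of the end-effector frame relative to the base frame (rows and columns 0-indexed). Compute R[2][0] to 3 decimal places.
End-effector x-axis (col 0 of R) = (0.8365,0.2241,0.5000)
R[2][0] = 0.5000

0.500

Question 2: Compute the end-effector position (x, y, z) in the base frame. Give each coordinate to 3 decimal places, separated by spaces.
after link 1: o_1 = (-1.0000, -1.7321, 2.0000)
after link 2: o_2 = (-1.7765, 1.1657, 6.0000)
after link 3: o_3 = (-4.3461, -4.6992, 6.0000)
after link 4: o_4 = (-0.4824, -3.6639, 6.0000)
after link 5: o_5 = (1.3894, -7.3035, 6.5000)

1.389 -7.303 6.500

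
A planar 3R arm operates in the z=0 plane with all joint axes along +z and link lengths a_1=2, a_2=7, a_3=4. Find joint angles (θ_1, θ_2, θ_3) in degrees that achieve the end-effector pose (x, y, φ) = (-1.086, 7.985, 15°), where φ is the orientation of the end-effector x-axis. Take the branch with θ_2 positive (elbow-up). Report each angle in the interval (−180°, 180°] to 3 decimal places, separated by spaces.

89.998 45.002 -120.000

wrist centre = target − a_3·(cos φ, sin φ) = (-4.9497, 6.9497)
cos θ_2 = (72.7982−2²−7²)/(2·2·7) = 0.7071; θ_2 = 45.0022° (elbow-up)
β = atan2(6.9497,-4.9497) = 125.4591°; ψ = atan2(4.9499,6.9496) = 35.4610°
θ_1 = β − ψ = 89.9981°
θ_3 = φ − θ_1 − θ_2 = -120.0003° (wrapped to (-180°,180°])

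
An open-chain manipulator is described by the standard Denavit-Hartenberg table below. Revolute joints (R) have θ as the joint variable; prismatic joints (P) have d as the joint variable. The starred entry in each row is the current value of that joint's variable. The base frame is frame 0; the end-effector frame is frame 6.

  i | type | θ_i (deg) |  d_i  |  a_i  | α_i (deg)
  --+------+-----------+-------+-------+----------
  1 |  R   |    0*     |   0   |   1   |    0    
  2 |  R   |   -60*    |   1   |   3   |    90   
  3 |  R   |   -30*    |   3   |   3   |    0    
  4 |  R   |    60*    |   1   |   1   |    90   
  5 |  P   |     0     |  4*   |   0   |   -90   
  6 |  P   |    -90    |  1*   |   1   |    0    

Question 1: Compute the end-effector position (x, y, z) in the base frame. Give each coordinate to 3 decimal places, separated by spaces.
after link 1: o_1 = (1.0000, 0.0000, 0.0000)
after link 2: o_2 = (2.5000, -2.5981, 1.0000)
after link 3: o_3 = (1.2010, -6.3481, -0.5000)
after link 4: o_4 = (0.7679, -7.5981, 0.0000)
after link 5: o_5 = (1.7679, -9.3301, -3.4641)
after link 6: o_6 = (1.1519, -10.2631, -4.3301)

1.152 -10.263 -4.330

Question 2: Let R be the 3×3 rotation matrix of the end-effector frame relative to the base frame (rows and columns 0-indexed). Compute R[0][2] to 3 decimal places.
-0.866

End-effector z-axis (col 2 of R) = (-0.8660,-0.5000,0.0000)
R[0][2] = -0.8660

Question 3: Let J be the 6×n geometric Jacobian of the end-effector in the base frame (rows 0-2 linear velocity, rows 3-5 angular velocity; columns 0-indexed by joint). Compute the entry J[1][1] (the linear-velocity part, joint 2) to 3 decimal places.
axis z_1 = (0.0000,0.0000,1.0000); lever o_n−o_1 = (0.1519,-10.2631,-4.3301)
cross product → J_v[:, 1] = (10.2631,0.1519,-0.0000)
J_ω[:, 1] = z_1
entry J[1][1] = 0.1519

0.152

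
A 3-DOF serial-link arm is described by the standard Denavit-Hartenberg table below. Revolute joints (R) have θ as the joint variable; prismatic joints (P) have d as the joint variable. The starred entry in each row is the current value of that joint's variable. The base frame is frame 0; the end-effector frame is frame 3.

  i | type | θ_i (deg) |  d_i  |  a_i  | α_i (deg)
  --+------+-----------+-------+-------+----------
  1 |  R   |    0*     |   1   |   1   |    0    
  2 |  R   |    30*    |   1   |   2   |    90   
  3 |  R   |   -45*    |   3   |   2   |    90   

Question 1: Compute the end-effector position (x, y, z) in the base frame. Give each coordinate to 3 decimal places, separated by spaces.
after link 1: o_1 = (1.0000, 0.0000, 1.0000)
after link 2: o_2 = (2.7321, 1.0000, 2.0000)
after link 3: o_3 = (5.4568, -0.8910, 0.5858)

5.457 -0.891 0.586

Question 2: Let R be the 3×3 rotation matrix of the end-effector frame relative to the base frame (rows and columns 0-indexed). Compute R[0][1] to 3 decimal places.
0.500

End-effector y-axis (col 1 of R) = (0.5000,-0.8660,0.0000)
R[0][1] = 0.5000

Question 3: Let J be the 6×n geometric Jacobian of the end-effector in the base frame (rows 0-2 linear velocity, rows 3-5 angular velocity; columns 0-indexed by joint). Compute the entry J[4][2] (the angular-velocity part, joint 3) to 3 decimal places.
axis z_2 = (0.5000,-0.8660,0.0000); lever o_n−o_2 = (2.7247,-1.8910,-1.4142)
cross product → J_v[:, 2] = (1.2247,0.7071,1.4142)
J_ω[:, 2] = z_2
entry J[4][2] = -0.8660

-0.866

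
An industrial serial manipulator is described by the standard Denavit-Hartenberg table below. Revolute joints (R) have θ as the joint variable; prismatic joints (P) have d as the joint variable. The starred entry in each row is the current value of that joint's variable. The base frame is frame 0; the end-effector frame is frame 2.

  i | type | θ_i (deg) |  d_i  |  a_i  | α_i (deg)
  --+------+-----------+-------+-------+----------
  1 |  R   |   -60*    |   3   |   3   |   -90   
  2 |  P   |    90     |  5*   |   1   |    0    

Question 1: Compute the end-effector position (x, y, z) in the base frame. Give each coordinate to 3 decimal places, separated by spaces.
after link 1: o_1 = (1.5000, -2.5981, 3.0000)
after link 2: o_2 = (5.8301, -0.0981, 2.0000)

5.830 -0.098 2.000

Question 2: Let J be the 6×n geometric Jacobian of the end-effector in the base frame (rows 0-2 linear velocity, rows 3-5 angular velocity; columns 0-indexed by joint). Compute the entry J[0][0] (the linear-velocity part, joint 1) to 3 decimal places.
axis z_0 = ẑ; lever o_n−o_0 = (5.8301,-0.0981,2.0000)
cross product → J_v[:, 0] = (0.0981,5.8301,-0.0000)
J_ω[:, 0] = z_0
entry J[0][0] = 0.0981

0.098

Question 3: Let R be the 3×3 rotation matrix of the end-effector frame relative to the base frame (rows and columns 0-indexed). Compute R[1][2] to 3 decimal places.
0.500

End-effector z-axis (col 2 of R) = (0.8660,0.5000,0.0000)
R[1][2] = 0.5000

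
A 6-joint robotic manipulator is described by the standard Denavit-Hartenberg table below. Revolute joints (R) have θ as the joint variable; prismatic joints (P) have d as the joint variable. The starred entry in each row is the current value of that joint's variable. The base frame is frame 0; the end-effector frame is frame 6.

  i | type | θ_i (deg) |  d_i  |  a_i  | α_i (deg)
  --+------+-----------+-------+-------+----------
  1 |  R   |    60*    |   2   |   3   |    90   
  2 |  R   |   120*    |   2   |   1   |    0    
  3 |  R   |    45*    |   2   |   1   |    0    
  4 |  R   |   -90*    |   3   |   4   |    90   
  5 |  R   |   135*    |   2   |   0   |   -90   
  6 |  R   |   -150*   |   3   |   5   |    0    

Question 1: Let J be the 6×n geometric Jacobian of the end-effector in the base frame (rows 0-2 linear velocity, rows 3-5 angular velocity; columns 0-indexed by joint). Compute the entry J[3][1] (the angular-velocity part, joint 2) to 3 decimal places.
axis z_1 = (0.8660,-0.5000,0.0000); lever o_n−o_1 = (3.6531,2.6938,4.7324)
cross product → J_v[:, 1] = (-2.3662,-4.0983,4.1594)
J_ω[:, 1] = z_1
entry J[3][1] = 0.8660

0.866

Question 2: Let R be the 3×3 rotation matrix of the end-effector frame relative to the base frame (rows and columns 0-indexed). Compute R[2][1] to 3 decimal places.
-0.566

End-effector y-axis (col 1 of R) = (0.6787,0.4684,-0.5657)
R[2][1] = -0.5657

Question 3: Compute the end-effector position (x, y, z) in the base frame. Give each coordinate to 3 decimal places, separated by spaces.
5.153 5.292 6.732

after link 1: o_1 = (1.5000, 2.5981, 2.0000)
after link 2: o_2 = (2.9821, 1.1651, 2.8660)
after link 3: o_3 = (4.2311, -0.6715, 3.1248)
after link 4: o_4 = (7.3469, -1.2749, 6.9885)
after link 5: o_5 = (8.3128, 0.3982, 6.4709)
after link 6: o_6 = (5.1531, 5.2919, 6.7324)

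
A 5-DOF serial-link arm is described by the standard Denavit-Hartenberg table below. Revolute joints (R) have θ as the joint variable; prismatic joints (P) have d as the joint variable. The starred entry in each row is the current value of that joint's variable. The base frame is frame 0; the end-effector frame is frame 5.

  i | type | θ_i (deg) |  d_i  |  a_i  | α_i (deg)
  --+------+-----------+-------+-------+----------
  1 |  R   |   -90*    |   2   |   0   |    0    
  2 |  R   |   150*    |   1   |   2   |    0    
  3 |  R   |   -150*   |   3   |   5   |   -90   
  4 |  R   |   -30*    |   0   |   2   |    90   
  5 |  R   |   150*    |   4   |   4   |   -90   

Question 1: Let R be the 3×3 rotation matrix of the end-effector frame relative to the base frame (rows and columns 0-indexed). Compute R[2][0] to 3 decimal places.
-0.433

End-effector x-axis (col 0 of R) = (0.5000,0.7500,-0.4330)
R[2][0] = -0.4330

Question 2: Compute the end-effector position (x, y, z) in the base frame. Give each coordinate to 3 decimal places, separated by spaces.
3.000 0.000 8.732

after link 1: o_1 = (0.0000, 0.0000, 2.0000)
after link 2: o_2 = (1.0000, 1.7321, 3.0000)
after link 3: o_3 = (1.0000, -3.2679, 6.0000)
after link 4: o_4 = (1.0000, -5.0000, 7.0000)
after link 5: o_5 = (3.0000, 0.0000, 8.7321)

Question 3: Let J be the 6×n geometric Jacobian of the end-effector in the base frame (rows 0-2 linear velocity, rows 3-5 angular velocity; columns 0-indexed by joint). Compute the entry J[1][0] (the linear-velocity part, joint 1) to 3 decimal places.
3.000

axis z_0 = ẑ; lever o_n−o_0 = (3.0000,0.0000,8.7321)
cross product → J_v[:, 0] = (-0.0000,3.0000,0.0000)
J_ω[:, 0] = z_0
entry J[1][0] = 3.0000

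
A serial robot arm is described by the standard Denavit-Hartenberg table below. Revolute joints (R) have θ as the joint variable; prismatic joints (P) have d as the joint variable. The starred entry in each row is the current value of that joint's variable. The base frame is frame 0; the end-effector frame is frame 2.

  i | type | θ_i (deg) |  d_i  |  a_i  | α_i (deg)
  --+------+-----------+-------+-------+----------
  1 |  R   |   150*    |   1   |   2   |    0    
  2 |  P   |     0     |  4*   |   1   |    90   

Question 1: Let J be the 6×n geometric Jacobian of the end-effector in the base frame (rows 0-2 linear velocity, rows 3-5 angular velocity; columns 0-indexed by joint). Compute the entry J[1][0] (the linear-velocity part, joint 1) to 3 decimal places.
axis z_0 = ẑ; lever o_n−o_0 = (-2.5981,1.5000,5.0000)
cross product → J_v[:, 0] = (-1.5000,-2.5981,0.0000)
J_ω[:, 0] = z_0
entry J[1][0] = -2.5981

-2.598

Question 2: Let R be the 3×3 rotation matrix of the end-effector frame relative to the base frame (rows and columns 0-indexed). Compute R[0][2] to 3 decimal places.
0.500

End-effector z-axis (col 2 of R) = (0.5000,0.8660,0.0000)
R[0][2] = 0.5000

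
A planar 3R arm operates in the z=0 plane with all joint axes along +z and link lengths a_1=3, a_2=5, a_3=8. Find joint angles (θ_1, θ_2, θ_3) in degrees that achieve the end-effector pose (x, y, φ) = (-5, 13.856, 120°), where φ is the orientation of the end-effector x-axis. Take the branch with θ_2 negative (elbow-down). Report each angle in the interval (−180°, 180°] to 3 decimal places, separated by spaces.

wrist centre = target − a_3·(cos φ, sin φ) = (-1.0000, 6.9278)
cos θ_2 = (48.9944−3²−5²)/(2·3·5) = 0.4998; θ_2 = -60.0124° (elbow-down)
β = atan2(6.9278,-1.0000) = 98.2137°; ψ = atan2(-4.3307,5.4991) = -38.2214°
θ_1 = β − ψ = 136.4351°
θ_3 = φ − θ_1 − θ_2 = 43.5773° (wrapped to (-180°,180°])

136.435 -60.012 43.577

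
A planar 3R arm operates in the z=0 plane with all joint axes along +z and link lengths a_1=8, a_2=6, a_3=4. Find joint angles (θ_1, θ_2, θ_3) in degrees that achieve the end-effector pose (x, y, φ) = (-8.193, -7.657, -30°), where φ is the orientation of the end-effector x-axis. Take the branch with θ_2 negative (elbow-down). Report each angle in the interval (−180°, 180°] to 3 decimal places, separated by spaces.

-135.003 -44.994 149.996

wrist centre = target − a_3·(cos φ, sin φ) = (-11.6571, -5.6570)
cos θ_2 = (167.8897−8²−6²)/(2·8·6) = 0.7072; θ_2 = -44.9937° (elbow-down)
β = atan2(-5.6570,-11.6571) = -154.1135°; ψ = atan2(-4.2422,12.2431) = -19.1110°
θ_1 = β − ψ = -135.0025°
θ_3 = φ − θ_1 − θ_2 = 149.9962° (wrapped to (-180°,180°])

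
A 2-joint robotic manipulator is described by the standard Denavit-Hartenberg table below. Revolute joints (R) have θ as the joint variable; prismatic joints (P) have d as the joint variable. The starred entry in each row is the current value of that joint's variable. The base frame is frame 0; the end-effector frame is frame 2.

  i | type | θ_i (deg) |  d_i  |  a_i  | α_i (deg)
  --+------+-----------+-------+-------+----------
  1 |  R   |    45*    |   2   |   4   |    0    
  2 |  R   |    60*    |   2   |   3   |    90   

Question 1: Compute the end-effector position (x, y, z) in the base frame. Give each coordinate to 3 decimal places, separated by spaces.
after link 1: o_1 = (2.8284, 2.8284, 2.0000)
after link 2: o_2 = (2.0520, 5.7262, 4.0000)

2.052 5.726 4.000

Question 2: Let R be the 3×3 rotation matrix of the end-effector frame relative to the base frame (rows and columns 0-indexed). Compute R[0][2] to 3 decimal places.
0.966

End-effector z-axis (col 2 of R) = (0.9659,0.2588,0.0000)
R[0][2] = 0.9659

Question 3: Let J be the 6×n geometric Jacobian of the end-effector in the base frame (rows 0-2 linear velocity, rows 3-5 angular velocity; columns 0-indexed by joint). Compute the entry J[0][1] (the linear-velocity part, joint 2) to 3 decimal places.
axis z_1 = (0.0000,0.0000,1.0000); lever o_n−o_1 = (-0.7765,2.8978,2.0000)
cross product → J_v[:, 1] = (-2.8978,-0.7765,0.0000)
J_ω[:, 1] = z_1
entry J[0][1] = -2.8978

-2.898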